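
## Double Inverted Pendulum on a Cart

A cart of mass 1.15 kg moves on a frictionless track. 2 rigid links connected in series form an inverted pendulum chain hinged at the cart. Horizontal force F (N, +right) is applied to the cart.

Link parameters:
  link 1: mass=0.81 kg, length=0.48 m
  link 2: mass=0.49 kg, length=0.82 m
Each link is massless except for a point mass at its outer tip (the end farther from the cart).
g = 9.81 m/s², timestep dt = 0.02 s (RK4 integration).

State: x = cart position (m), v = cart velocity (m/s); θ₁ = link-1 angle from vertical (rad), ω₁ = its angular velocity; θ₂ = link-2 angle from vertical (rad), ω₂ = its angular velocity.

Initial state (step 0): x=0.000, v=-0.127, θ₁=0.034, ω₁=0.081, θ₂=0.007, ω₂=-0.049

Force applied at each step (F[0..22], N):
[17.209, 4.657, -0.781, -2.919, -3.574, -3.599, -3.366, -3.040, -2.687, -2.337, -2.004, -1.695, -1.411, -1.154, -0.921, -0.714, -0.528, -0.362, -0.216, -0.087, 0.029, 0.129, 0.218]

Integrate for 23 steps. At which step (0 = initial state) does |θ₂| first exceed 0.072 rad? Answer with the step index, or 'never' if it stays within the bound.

Answer: never

Derivation:
apply F[0]=+17.209 → step 1: x=0.000, v=0.165, θ₁=0.030, ω₁=-0.506, θ₂=0.006, ω₂=-0.060
apply F[1]=+4.657 → step 2: x=0.004, v=0.240, θ₁=0.018, ω₁=-0.649, θ₂=0.005, ω₂=-0.067
apply F[2]=-0.781 → step 3: x=0.009, v=0.224, θ₁=0.006, ω₁=-0.609, θ₂=0.003, ω₂=-0.070
apply F[3]=-2.919 → step 4: x=0.013, v=0.173, θ₁=-0.005, ω₁=-0.504, θ₂=0.002, ω₂=-0.069
apply F[4]=-3.574 → step 5: x=0.016, v=0.113, θ₁=-0.014, ω₁=-0.386, θ₂=0.001, ω₂=-0.064
apply F[5]=-3.599 → step 6: x=0.018, v=0.055, θ₁=-0.021, ω₁=-0.275, θ₂=-0.001, ω₂=-0.058
apply F[6]=-3.366 → step 7: x=0.018, v=0.001, θ₁=-0.025, ω₁=-0.179, θ₂=-0.002, ω₂=-0.049
apply F[7]=-3.040 → step 8: x=0.018, v=-0.045, θ₁=-0.028, ω₁=-0.099, θ₂=-0.003, ω₂=-0.040
apply F[8]=-2.687 → step 9: x=0.016, v=-0.086, θ₁=-0.030, ω₁=-0.033, θ₂=-0.003, ω₂=-0.030
apply F[9]=-2.337 → step 10: x=0.014, v=-0.120, θ₁=-0.030, ω₁=0.019, θ₂=-0.004, ω₂=-0.020
apply F[10]=-2.004 → step 11: x=0.012, v=-0.148, θ₁=-0.029, ω₁=0.060, θ₂=-0.004, ω₂=-0.010
apply F[11]=-1.695 → step 12: x=0.008, v=-0.171, θ₁=-0.027, ω₁=0.091, θ₂=-0.004, ω₂=-0.001
apply F[12]=-1.411 → step 13: x=0.005, v=-0.190, θ₁=-0.025, ω₁=0.114, θ₂=-0.004, ω₂=0.008
apply F[13]=-1.154 → step 14: x=0.001, v=-0.205, θ₁=-0.023, ω₁=0.129, θ₂=-0.004, ω₂=0.016
apply F[14]=-0.921 → step 15: x=-0.003, v=-0.216, θ₁=-0.020, ω₁=0.140, θ₂=-0.004, ω₂=0.023
apply F[15]=-0.714 → step 16: x=-0.008, v=-0.224, θ₁=-0.017, ω₁=0.145, θ₂=-0.003, ω₂=0.028
apply F[16]=-0.528 → step 17: x=-0.012, v=-0.230, θ₁=-0.014, ω₁=0.147, θ₂=-0.002, ω₂=0.034
apply F[17]=-0.362 → step 18: x=-0.017, v=-0.233, θ₁=-0.012, ω₁=0.146, θ₂=-0.002, ω₂=0.038
apply F[18]=-0.216 → step 19: x=-0.022, v=-0.235, θ₁=-0.009, ω₁=0.143, θ₂=-0.001, ω₂=0.041
apply F[19]=-0.087 → step 20: x=-0.026, v=-0.235, θ₁=-0.006, ω₁=0.138, θ₂=-0.000, ω₂=0.044
apply F[20]=+0.029 → step 21: x=-0.031, v=-0.233, θ₁=-0.003, ω₁=0.132, θ₂=0.001, ω₂=0.046
apply F[21]=+0.129 → step 22: x=-0.036, v=-0.231, θ₁=-0.001, ω₁=0.125, θ₂=0.002, ω₂=0.047
apply F[22]=+0.218 → step 23: x=-0.040, v=-0.227, θ₁=0.002, ω₁=0.118, θ₂=0.003, ω₂=0.047
max |θ₂| = 0.007 ≤ 0.072 over all 24 states.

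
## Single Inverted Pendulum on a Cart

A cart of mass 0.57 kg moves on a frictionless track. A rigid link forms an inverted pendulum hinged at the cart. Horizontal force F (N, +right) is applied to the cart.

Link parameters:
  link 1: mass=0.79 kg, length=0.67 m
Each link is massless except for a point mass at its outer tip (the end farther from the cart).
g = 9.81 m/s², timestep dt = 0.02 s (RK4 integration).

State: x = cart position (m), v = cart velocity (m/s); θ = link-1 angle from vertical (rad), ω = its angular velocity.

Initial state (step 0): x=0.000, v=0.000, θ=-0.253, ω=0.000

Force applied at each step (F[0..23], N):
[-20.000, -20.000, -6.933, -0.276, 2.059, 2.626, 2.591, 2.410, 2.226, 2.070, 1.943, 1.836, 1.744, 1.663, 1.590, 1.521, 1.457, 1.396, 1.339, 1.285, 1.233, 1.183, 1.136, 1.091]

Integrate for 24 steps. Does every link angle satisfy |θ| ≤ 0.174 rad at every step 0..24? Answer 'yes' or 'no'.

apply F[0]=-20.000 → step 1: x=-0.006, v=-0.587, θ=-0.245, ω=0.777
apply F[1]=-20.000 → step 2: x=-0.024, v=-1.189, θ=-0.222, ω=1.581
apply F[2]=-6.933 → step 3: x=-0.049, v=-1.378, θ=-0.188, ω=1.798
apply F[3]=-0.276 → step 4: x=-0.077, v=-1.352, θ=-0.153, ω=1.711
apply F[4]=+2.059 → step 5: x=-0.103, v=-1.253, θ=-0.121, ω=1.524
apply F[5]=+2.626 → step 6: x=-0.126, v=-1.138, θ=-0.092, ω=1.322
apply F[6]=+2.591 → step 7: x=-0.148, v=-1.029, θ=-0.068, ω=1.137
apply F[7]=+2.410 → step 8: x=-0.168, v=-0.930, θ=-0.047, ω=0.973
apply F[8]=+2.226 → step 9: x=-0.185, v=-0.843, θ=-0.028, ω=0.832
apply F[9]=+2.070 → step 10: x=-0.201, v=-0.765, θ=-0.013, ω=0.710
apply F[10]=+1.943 → step 11: x=-0.216, v=-0.695, θ=0.000, ω=0.604
apply F[11]=+1.836 → step 12: x=-0.229, v=-0.632, θ=0.011, ω=0.511
apply F[12]=+1.744 → step 13: x=-0.241, v=-0.575, θ=0.021, ω=0.431
apply F[13]=+1.663 → step 14: x=-0.252, v=-0.524, θ=0.029, ω=0.361
apply F[14]=+1.590 → step 15: x=-0.262, v=-0.476, θ=0.035, ω=0.300
apply F[15]=+1.521 → step 16: x=-0.271, v=-0.433, θ=0.041, ω=0.247
apply F[16]=+1.457 → step 17: x=-0.280, v=-0.394, θ=0.045, ω=0.201
apply F[17]=+1.396 → step 18: x=-0.287, v=-0.358, θ=0.049, ω=0.161
apply F[18]=+1.339 → step 19: x=-0.294, v=-0.325, θ=0.052, ω=0.126
apply F[19]=+1.285 → step 20: x=-0.300, v=-0.294, θ=0.054, ω=0.096
apply F[20]=+1.233 → step 21: x=-0.306, v=-0.266, θ=0.055, ω=0.070
apply F[21]=+1.183 → step 22: x=-0.311, v=-0.239, θ=0.057, ω=0.047
apply F[22]=+1.136 → step 23: x=-0.315, v=-0.215, θ=0.057, ω=0.027
apply F[23]=+1.091 → step 24: x=-0.320, v=-0.193, θ=0.058, ω=0.011
Max |angle| over trajectory = 0.253 rad; bound = 0.174 → exceeded.

Answer: no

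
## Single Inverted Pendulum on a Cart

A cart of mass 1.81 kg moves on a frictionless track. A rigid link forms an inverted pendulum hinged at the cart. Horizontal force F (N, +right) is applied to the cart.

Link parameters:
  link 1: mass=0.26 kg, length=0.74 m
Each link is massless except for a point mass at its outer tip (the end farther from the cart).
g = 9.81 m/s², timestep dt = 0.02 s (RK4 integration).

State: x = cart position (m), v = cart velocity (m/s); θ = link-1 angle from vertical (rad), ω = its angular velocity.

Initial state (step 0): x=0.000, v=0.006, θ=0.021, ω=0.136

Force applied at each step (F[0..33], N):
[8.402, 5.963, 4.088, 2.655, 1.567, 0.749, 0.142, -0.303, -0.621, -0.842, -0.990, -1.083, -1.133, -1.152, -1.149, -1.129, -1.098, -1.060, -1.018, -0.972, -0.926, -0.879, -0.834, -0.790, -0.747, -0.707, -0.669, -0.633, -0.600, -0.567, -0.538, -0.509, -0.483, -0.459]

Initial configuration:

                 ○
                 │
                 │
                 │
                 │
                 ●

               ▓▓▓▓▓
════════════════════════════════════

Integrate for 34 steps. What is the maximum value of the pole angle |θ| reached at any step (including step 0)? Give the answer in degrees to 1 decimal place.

Answer: 1.3°

Derivation:
apply F[0]=+8.402 → step 1: x=0.001, v=0.098, θ=0.023, ω=0.017
apply F[1]=+5.963 → step 2: x=0.004, v=0.163, θ=0.022, ω=-0.065
apply F[2]=+4.088 → step 3: x=0.007, v=0.208, θ=0.020, ω=-0.120
apply F[3]=+2.655 → step 4: x=0.012, v=0.237, θ=0.017, ω=-0.153
apply F[4]=+1.567 → step 5: x=0.017, v=0.254, θ=0.014, ω=-0.172
apply F[5]=+0.749 → step 6: x=0.022, v=0.262, θ=0.011, ω=-0.179
apply F[6]=+0.142 → step 7: x=0.027, v=0.263, θ=0.007, ω=-0.179
apply F[7]=-0.303 → step 8: x=0.032, v=0.259, θ=0.004, ω=-0.173
apply F[8]=-0.621 → step 9: x=0.037, v=0.253, θ=0.000, ω=-0.163
apply F[9]=-0.842 → step 10: x=0.042, v=0.243, θ=-0.003, ω=-0.151
apply F[10]=-0.990 → step 11: x=0.047, v=0.232, θ=-0.006, ω=-0.137
apply F[11]=-1.083 → step 12: x=0.052, v=0.221, θ=-0.008, ω=-0.123
apply F[12]=-1.133 → step 13: x=0.056, v=0.208, θ=-0.011, ω=-0.109
apply F[13]=-1.152 → step 14: x=0.060, v=0.196, θ=-0.013, ω=-0.096
apply F[14]=-1.149 → step 15: x=0.064, v=0.184, θ=-0.014, ω=-0.082
apply F[15]=-1.129 → step 16: x=0.067, v=0.172, θ=-0.016, ω=-0.070
apply F[16]=-1.098 → step 17: x=0.071, v=0.160, θ=-0.017, ω=-0.059
apply F[17]=-1.060 → step 18: x=0.074, v=0.149, θ=-0.018, ω=-0.049
apply F[18]=-1.018 → step 19: x=0.077, v=0.138, θ=-0.019, ω=-0.039
apply F[19]=-0.972 → step 20: x=0.079, v=0.128, θ=-0.020, ω=-0.030
apply F[20]=-0.926 → step 21: x=0.082, v=0.118, θ=-0.020, ω=-0.023
apply F[21]=-0.879 → step 22: x=0.084, v=0.109, θ=-0.021, ω=-0.016
apply F[22]=-0.834 → step 23: x=0.086, v=0.100, θ=-0.021, ω=-0.010
apply F[23]=-0.790 → step 24: x=0.088, v=0.092, θ=-0.021, ω=-0.005
apply F[24]=-0.747 → step 25: x=0.090, v=0.085, θ=-0.021, ω=0.000
apply F[25]=-0.707 → step 26: x=0.091, v=0.077, θ=-0.021, ω=0.004
apply F[26]=-0.669 → step 27: x=0.093, v=0.071, θ=-0.021, ω=0.008
apply F[27]=-0.633 → step 28: x=0.094, v=0.064, θ=-0.021, ω=0.011
apply F[28]=-0.600 → step 29: x=0.096, v=0.058, θ=-0.021, ω=0.014
apply F[29]=-0.567 → step 30: x=0.097, v=0.053, θ=-0.020, ω=0.016
apply F[30]=-0.538 → step 31: x=0.098, v=0.047, θ=-0.020, ω=0.018
apply F[31]=-0.509 → step 32: x=0.099, v=0.042, θ=-0.020, ω=0.019
apply F[32]=-0.483 → step 33: x=0.099, v=0.037, θ=-0.019, ω=0.020
apply F[33]=-0.459 → step 34: x=0.100, v=0.033, θ=-0.019, ω=0.022
Max |angle| over trajectory = 0.023 rad = 1.3°.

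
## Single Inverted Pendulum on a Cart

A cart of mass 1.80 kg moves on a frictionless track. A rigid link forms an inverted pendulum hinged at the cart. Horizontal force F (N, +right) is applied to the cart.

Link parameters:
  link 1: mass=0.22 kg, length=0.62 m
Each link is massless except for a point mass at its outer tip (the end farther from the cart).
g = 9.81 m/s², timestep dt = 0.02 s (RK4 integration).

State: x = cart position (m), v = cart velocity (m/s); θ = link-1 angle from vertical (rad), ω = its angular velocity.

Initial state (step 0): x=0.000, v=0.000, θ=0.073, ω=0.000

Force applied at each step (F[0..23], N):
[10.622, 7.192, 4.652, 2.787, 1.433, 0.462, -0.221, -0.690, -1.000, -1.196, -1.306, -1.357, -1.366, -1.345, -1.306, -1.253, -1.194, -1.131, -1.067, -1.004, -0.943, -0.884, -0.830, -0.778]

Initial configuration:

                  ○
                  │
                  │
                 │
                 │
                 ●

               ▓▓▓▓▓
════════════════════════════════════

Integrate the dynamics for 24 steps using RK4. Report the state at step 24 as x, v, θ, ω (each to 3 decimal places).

apply F[0]=+10.622 → step 1: x=0.001, v=0.116, θ=0.071, ω=-0.164
apply F[1]=+7.192 → step 2: x=0.004, v=0.194, θ=0.067, ω=-0.268
apply F[2]=+4.652 → step 3: x=0.009, v=0.245, θ=0.061, ω=-0.328
apply F[3]=+2.787 → step 4: x=0.014, v=0.274, θ=0.054, ω=-0.358
apply F[4]=+1.433 → step 5: x=0.019, v=0.289, θ=0.047, ω=-0.365
apply F[5]=+0.462 → step 6: x=0.025, v=0.293, θ=0.040, ω=-0.358
apply F[6]=-0.221 → step 7: x=0.031, v=0.290, θ=0.033, ω=-0.342
apply F[7]=-0.690 → step 8: x=0.037, v=0.281, θ=0.026, ω=-0.319
apply F[8]=-1.000 → step 9: x=0.042, v=0.270, θ=0.020, ω=-0.293
apply F[9]=-1.196 → step 10: x=0.048, v=0.256, θ=0.014, ω=-0.265
apply F[10]=-1.306 → step 11: x=0.053, v=0.241, θ=0.009, ω=-0.237
apply F[11]=-1.357 → step 12: x=0.057, v=0.226, θ=0.005, ω=-0.211
apply F[12]=-1.366 → step 13: x=0.062, v=0.211, θ=0.001, ω=-0.185
apply F[13]=-1.345 → step 14: x=0.066, v=0.196, θ=-0.002, ω=-0.161
apply F[14]=-1.306 → step 15: x=0.069, v=0.181, θ=-0.005, ω=-0.139
apply F[15]=-1.253 → step 16: x=0.073, v=0.168, θ=-0.008, ω=-0.119
apply F[16]=-1.194 → step 17: x=0.076, v=0.154, θ=-0.010, ω=-0.101
apply F[17]=-1.131 → step 18: x=0.079, v=0.142, θ=-0.012, ω=-0.085
apply F[18]=-1.067 → step 19: x=0.082, v=0.131, θ=-0.014, ω=-0.070
apply F[19]=-1.004 → step 20: x=0.084, v=0.120, θ=-0.015, ω=-0.057
apply F[20]=-0.943 → step 21: x=0.087, v=0.110, θ=-0.016, ω=-0.046
apply F[21]=-0.884 → step 22: x=0.089, v=0.100, θ=-0.017, ω=-0.036
apply F[22]=-0.830 → step 23: x=0.091, v=0.091, θ=-0.017, ω=-0.027
apply F[23]=-0.778 → step 24: x=0.092, v=0.083, θ=-0.018, ω=-0.019

Answer: x=0.092, v=0.083, θ=-0.018, ω=-0.019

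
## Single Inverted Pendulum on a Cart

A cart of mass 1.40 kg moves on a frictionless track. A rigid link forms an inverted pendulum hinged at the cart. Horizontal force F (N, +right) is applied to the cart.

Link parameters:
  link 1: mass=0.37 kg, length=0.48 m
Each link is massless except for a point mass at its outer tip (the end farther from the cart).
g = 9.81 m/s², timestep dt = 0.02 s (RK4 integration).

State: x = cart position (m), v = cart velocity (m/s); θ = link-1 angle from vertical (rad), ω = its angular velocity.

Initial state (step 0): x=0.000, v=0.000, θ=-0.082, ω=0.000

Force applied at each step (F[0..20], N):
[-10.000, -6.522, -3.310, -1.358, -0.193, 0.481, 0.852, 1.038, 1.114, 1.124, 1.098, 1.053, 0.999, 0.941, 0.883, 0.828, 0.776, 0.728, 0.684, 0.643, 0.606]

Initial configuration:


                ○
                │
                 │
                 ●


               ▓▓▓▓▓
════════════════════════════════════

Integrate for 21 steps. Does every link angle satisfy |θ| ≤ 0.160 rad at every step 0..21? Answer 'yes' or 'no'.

Answer: yes

Derivation:
apply F[0]=-10.000 → step 1: x=-0.001, v=-0.138, θ=-0.079, ω=0.254
apply F[1]=-6.522 → step 2: x=-0.005, v=-0.228, θ=-0.073, ω=0.408
apply F[2]=-3.310 → step 3: x=-0.010, v=-0.271, θ=-0.064, ω=0.471
apply F[3]=-1.358 → step 4: x=-0.016, v=-0.288, θ=-0.055, ω=0.481
apply F[4]=-0.193 → step 5: x=-0.021, v=-0.288, θ=-0.045, ω=0.461
apply F[5]=+0.481 → step 6: x=-0.027, v=-0.279, θ=-0.036, ω=0.426
apply F[6]=+0.852 → step 7: x=-0.032, v=-0.265, θ=-0.028, ω=0.384
apply F[7]=+1.038 → step 8: x=-0.038, v=-0.249, θ=-0.021, ω=0.340
apply F[8]=+1.114 → step 9: x=-0.042, v=-0.232, θ=-0.015, ω=0.298
apply F[9]=+1.124 → step 10: x=-0.047, v=-0.215, θ=-0.009, ω=0.258
apply F[10]=+1.098 → step 11: x=-0.051, v=-0.199, θ=-0.004, ω=0.222
apply F[11]=+1.053 → step 12: x=-0.055, v=-0.184, θ=-0.000, ω=0.190
apply F[12]=+0.999 → step 13: x=-0.058, v=-0.170, θ=0.003, ω=0.161
apply F[13]=+0.941 → step 14: x=-0.062, v=-0.157, θ=0.006, ω=0.136
apply F[14]=+0.883 → step 15: x=-0.065, v=-0.145, θ=0.009, ω=0.113
apply F[15]=+0.828 → step 16: x=-0.067, v=-0.133, θ=0.011, ω=0.094
apply F[16]=+0.776 → step 17: x=-0.070, v=-0.123, θ=0.013, ω=0.077
apply F[17]=+0.728 → step 18: x=-0.072, v=-0.113, θ=0.014, ω=0.062
apply F[18]=+0.684 → step 19: x=-0.075, v=-0.104, θ=0.015, ω=0.049
apply F[19]=+0.643 → step 20: x=-0.077, v=-0.096, θ=0.016, ω=0.038
apply F[20]=+0.606 → step 21: x=-0.078, v=-0.088, θ=0.017, ω=0.029
Max |angle| over trajectory = 0.082 rad; bound = 0.160 → within bound.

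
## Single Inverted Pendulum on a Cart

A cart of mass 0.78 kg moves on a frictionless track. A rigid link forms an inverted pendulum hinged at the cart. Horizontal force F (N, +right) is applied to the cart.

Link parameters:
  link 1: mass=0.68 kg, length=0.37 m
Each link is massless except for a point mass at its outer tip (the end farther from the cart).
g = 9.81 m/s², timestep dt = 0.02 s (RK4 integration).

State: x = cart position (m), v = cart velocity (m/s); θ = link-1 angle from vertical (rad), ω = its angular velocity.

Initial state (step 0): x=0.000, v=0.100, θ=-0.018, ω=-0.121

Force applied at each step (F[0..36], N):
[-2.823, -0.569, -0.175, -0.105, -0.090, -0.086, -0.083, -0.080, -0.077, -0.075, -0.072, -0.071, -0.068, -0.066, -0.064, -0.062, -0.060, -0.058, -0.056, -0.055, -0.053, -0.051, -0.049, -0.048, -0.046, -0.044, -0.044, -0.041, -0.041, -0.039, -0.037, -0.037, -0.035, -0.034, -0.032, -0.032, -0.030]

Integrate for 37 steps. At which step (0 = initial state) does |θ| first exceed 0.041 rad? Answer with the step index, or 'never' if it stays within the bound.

apply F[0]=-2.823 → step 1: x=0.001, v=0.031, θ=-0.019, ω=0.056
apply F[1]=-0.569 → step 2: x=0.002, v=0.019, θ=-0.017, ω=0.078
apply F[2]=-0.175 → step 3: x=0.002, v=0.018, θ=-0.016, ω=0.073
apply F[3]=-0.105 → step 4: x=0.003, v=0.018, θ=-0.014, ω=0.066
apply F[4]=-0.090 → step 5: x=0.003, v=0.018, θ=-0.013, ω=0.058
apply F[5]=-0.086 → step 6: x=0.003, v=0.018, θ=-0.012, ω=0.052
apply F[6]=-0.083 → step 7: x=0.004, v=0.017, θ=-0.011, ω=0.046
apply F[7]=-0.080 → step 8: x=0.004, v=0.017, θ=-0.010, ω=0.041
apply F[8]=-0.077 → step 9: x=0.004, v=0.017, θ=-0.009, ω=0.036
apply F[9]=-0.075 → step 10: x=0.005, v=0.017, θ=-0.009, ω=0.032
apply F[10]=-0.072 → step 11: x=0.005, v=0.016, θ=-0.008, ω=0.029
apply F[11]=-0.071 → step 12: x=0.005, v=0.016, θ=-0.008, ω=0.026
apply F[12]=-0.068 → step 13: x=0.006, v=0.015, θ=-0.007, ω=0.023
apply F[13]=-0.066 → step 14: x=0.006, v=0.015, θ=-0.007, ω=0.021
apply F[14]=-0.064 → step 15: x=0.006, v=0.014, θ=-0.006, ω=0.019
apply F[15]=-0.062 → step 16: x=0.006, v=0.014, θ=-0.006, ω=0.017
apply F[16]=-0.060 → step 17: x=0.007, v=0.013, θ=-0.006, ω=0.016
apply F[17]=-0.058 → step 18: x=0.007, v=0.012, θ=-0.005, ω=0.015
apply F[18]=-0.056 → step 19: x=0.007, v=0.012, θ=-0.005, ω=0.013
apply F[19]=-0.055 → step 20: x=0.007, v=0.011, θ=-0.005, ω=0.012
apply F[20]=-0.053 → step 21: x=0.008, v=0.011, θ=-0.005, ω=0.011
apply F[21]=-0.051 → step 22: x=0.008, v=0.010, θ=-0.004, ω=0.010
apply F[22]=-0.049 → step 23: x=0.008, v=0.010, θ=-0.004, ω=0.010
apply F[23]=-0.048 → step 24: x=0.008, v=0.009, θ=-0.004, ω=0.009
apply F[24]=-0.046 → step 25: x=0.008, v=0.009, θ=-0.004, ω=0.008
apply F[25]=-0.044 → step 26: x=0.009, v=0.008, θ=-0.004, ω=0.008
apply F[26]=-0.044 → step 27: x=0.009, v=0.008, θ=-0.003, ω=0.007
apply F[27]=-0.041 → step 28: x=0.009, v=0.007, θ=-0.003, ω=0.007
apply F[28]=-0.041 → step 29: x=0.009, v=0.007, θ=-0.003, ω=0.007
apply F[29]=-0.039 → step 30: x=0.009, v=0.006, θ=-0.003, ω=0.006
apply F[30]=-0.037 → step 31: x=0.009, v=0.006, θ=-0.003, ω=0.006
apply F[31]=-0.037 → step 32: x=0.009, v=0.005, θ=-0.003, ω=0.006
apply F[32]=-0.035 → step 33: x=0.009, v=0.005, θ=-0.003, ω=0.005
apply F[33]=-0.034 → step 34: x=0.010, v=0.004, θ=-0.003, ω=0.005
apply F[34]=-0.032 → step 35: x=0.010, v=0.004, θ=-0.002, ω=0.005
apply F[35]=-0.032 → step 36: x=0.010, v=0.004, θ=-0.002, ω=0.005
apply F[36]=-0.030 → step 37: x=0.010, v=0.003, θ=-0.002, ω=0.004
max |θ| = 0.019 ≤ 0.041 over all 38 states.

Answer: never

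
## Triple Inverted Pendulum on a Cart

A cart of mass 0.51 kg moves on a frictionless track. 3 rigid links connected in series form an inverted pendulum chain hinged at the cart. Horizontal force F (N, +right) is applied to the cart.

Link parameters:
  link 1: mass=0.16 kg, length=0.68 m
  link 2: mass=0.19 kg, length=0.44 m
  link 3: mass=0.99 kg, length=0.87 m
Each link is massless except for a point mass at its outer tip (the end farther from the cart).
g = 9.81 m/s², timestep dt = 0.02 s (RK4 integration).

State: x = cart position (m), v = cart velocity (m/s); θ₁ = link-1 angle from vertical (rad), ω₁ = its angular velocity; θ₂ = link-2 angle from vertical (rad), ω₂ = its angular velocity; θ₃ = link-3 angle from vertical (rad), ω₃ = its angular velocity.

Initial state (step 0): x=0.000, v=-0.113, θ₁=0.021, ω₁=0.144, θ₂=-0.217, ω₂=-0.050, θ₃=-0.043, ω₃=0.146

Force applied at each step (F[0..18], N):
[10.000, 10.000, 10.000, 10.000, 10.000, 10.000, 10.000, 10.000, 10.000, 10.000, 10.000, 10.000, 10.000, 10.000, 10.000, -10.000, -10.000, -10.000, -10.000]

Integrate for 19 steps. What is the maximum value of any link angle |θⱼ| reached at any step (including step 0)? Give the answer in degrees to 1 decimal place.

apply F[0]=+10.000 → step 1: x=0.002, v=0.272, θ₁=0.021, ω₁=-0.096, θ₂=-0.226, ω₂=-0.895, θ₃=-0.039, ω₃=0.302
apply F[1]=+10.000 → step 2: x=0.011, v=0.658, θ₁=0.017, ω₁=-0.366, θ₂=-0.253, ω₂=-1.695, θ₃=-0.031, ω₃=0.454
apply F[2]=+10.000 → step 3: x=0.028, v=1.047, θ₁=0.006, ω₁=-0.697, θ₂=-0.294, ω₂=-2.390, θ₃=-0.020, ω₃=0.590
apply F[3]=+10.000 → step 4: x=0.053, v=1.440, θ₁=-0.011, ω₁=-1.110, θ₂=-0.347, ω₂=-2.922, θ₃=-0.008, ω₃=0.694
apply F[4]=+10.000 → step 5: x=0.086, v=1.834, θ₁=-0.039, ω₁=-1.611, θ₂=-0.409, ω₂=-3.260, θ₃=0.007, ω₃=0.754
apply F[5]=+10.000 → step 6: x=0.126, v=2.229, θ₁=-0.076, ω₁=-2.193, θ₂=-0.476, ω₂=-3.391, θ₃=0.022, ω₃=0.763
apply F[6]=+10.000 → step 7: x=0.175, v=2.620, θ₁=-0.127, ω₁=-2.847, θ₂=-0.543, ω₂=-3.307, θ₃=0.037, ω₃=0.718
apply F[7]=+10.000 → step 8: x=0.231, v=3.004, θ₁=-0.191, ω₁=-3.559, θ₂=-0.607, ω₂=-2.998, θ₃=0.051, ω₃=0.615
apply F[8]=+10.000 → step 9: x=0.295, v=3.369, θ₁=-0.269, ω₁=-4.313, θ₂=-0.662, ω₂=-2.443, θ₃=0.061, ω₃=0.439
apply F[9]=+10.000 → step 10: x=0.365, v=3.703, θ₁=-0.363, ω₁=-5.083, θ₂=-0.703, ω₂=-1.627, θ₃=0.068, ω₃=0.170
apply F[10]=+10.000 → step 11: x=0.442, v=3.980, θ₁=-0.473, ω₁=-5.824, θ₂=-0.725, ω₂=-0.563, θ₃=0.067, ω₃=-0.229
apply F[11]=+10.000 → step 12: x=0.524, v=4.172, θ₁=-0.596, ω₁=-6.444, θ₂=-0.724, ω₂=0.648, θ₃=0.057, ω₃=-0.798
apply F[12]=+10.000 → step 13: x=0.609, v=4.255, θ₁=-0.729, ω₁=-6.799, θ₂=-0.700, ω₂=1.746, θ₃=0.034, ω₃=-1.534
apply F[13]=+10.000 → step 14: x=0.694, v=4.250, θ₁=-0.865, ω₁=-6.778, θ₂=-0.658, ω₂=2.373, θ₃=-0.005, ω₃=-2.333
apply F[14]=+10.000 → step 15: x=0.778, v=4.221, θ₁=-0.997, ω₁=-6.435, θ₂=-0.609, ω₂=2.355, θ₃=-0.058, ω₃=-3.034
apply F[15]=-10.000 → step 16: x=0.858, v=3.736, θ₁=-1.123, ω₁=-6.090, θ₂=-0.562, ω₂=2.406, θ₃=-0.121, ω₃=-3.206
apply F[16]=-10.000 → step 17: x=0.928, v=3.277, θ₁=-1.242, ω₁=-5.832, θ₂=-0.514, ω₂=2.399, θ₃=-0.186, ω₃=-3.317
apply F[17]=-10.000 → step 18: x=0.989, v=2.838, θ₁=-1.356, ω₁=-5.654, θ₂=-0.466, ω₂=2.354, θ₃=-0.253, ω₃=-3.386
apply F[18]=-10.000 → step 19: x=1.042, v=2.412, θ₁=-1.468, ω₁=-5.549, θ₂=-0.420, ω₂=2.267, θ₃=-0.322, ω₃=-3.422
Max |angle| over trajectory = 1.468 rad = 84.1°.

Answer: 84.1°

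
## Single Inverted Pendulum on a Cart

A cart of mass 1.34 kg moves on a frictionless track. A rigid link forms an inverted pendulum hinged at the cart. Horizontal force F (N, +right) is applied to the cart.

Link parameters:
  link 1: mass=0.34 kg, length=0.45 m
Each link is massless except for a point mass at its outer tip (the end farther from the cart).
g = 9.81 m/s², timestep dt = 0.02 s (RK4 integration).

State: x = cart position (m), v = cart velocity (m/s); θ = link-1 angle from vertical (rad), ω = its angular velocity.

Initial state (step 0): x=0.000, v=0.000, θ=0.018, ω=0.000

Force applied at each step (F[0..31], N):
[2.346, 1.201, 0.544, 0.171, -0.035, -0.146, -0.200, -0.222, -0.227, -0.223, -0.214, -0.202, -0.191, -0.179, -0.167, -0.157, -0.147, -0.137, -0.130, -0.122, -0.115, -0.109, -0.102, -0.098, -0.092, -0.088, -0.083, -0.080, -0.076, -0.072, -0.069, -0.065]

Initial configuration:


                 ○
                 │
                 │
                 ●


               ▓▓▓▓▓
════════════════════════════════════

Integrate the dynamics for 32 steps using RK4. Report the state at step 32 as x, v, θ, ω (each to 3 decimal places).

Answer: x=0.019, v=0.006, θ=-0.003, ω=0.004

Derivation:
apply F[0]=+2.346 → step 1: x=0.000, v=0.034, θ=0.017, ω=-0.068
apply F[1]=+1.201 → step 2: x=0.001, v=0.051, θ=0.016, ω=-0.099
apply F[2]=+0.544 → step 3: x=0.002, v=0.059, θ=0.014, ω=-0.109
apply F[3]=+0.171 → step 4: x=0.003, v=0.061, θ=0.011, ω=-0.108
apply F[4]=-0.035 → step 5: x=0.005, v=0.060, θ=0.009, ω=-0.101
apply F[5]=-0.146 → step 6: x=0.006, v=0.057, θ=0.007, ω=-0.092
apply F[6]=-0.200 → step 7: x=0.007, v=0.054, θ=0.006, ω=-0.081
apply F[7]=-0.222 → step 8: x=0.008, v=0.050, θ=0.004, ω=-0.071
apply F[8]=-0.227 → step 9: x=0.009, v=0.046, θ=0.003, ω=-0.062
apply F[9]=-0.223 → step 10: x=0.010, v=0.043, θ=0.002, ω=-0.053
apply F[10]=-0.214 → step 11: x=0.011, v=0.040, θ=0.001, ω=-0.046
apply F[11]=-0.202 → step 12: x=0.011, v=0.037, θ=-0.000, ω=-0.039
apply F[12]=-0.191 → step 13: x=0.012, v=0.034, θ=-0.001, ω=-0.033
apply F[13]=-0.179 → step 14: x=0.013, v=0.031, θ=-0.001, ω=-0.027
apply F[14]=-0.167 → step 15: x=0.013, v=0.029, θ=-0.002, ω=-0.023
apply F[15]=-0.157 → step 16: x=0.014, v=0.027, θ=-0.002, ω=-0.019
apply F[16]=-0.147 → step 17: x=0.014, v=0.025, θ=-0.003, ω=-0.015
apply F[17]=-0.137 → step 18: x=0.015, v=0.023, θ=-0.003, ω=-0.012
apply F[18]=-0.130 → step 19: x=0.015, v=0.021, θ=-0.003, ω=-0.010
apply F[19]=-0.122 → step 20: x=0.016, v=0.019, θ=-0.003, ω=-0.007
apply F[20]=-0.115 → step 21: x=0.016, v=0.018, θ=-0.004, ω=-0.005
apply F[21]=-0.109 → step 22: x=0.016, v=0.016, θ=-0.004, ω=-0.004
apply F[22]=-0.102 → step 23: x=0.017, v=0.015, θ=-0.004, ω=-0.002
apply F[23]=-0.098 → step 24: x=0.017, v=0.014, θ=-0.004, ω=-0.001
apply F[24]=-0.092 → step 25: x=0.017, v=0.012, θ=-0.004, ω=-0.000
apply F[25]=-0.088 → step 26: x=0.018, v=0.011, θ=-0.004, ω=0.001
apply F[26]=-0.083 → step 27: x=0.018, v=0.010, θ=-0.004, ω=0.001
apply F[27]=-0.080 → step 28: x=0.018, v=0.009, θ=-0.004, ω=0.002
apply F[28]=-0.076 → step 29: x=0.018, v=0.008, θ=-0.004, ω=0.003
apply F[29]=-0.072 → step 30: x=0.018, v=0.007, θ=-0.004, ω=0.003
apply F[30]=-0.069 → step 31: x=0.018, v=0.007, θ=-0.003, ω=0.003
apply F[31]=-0.065 → step 32: x=0.019, v=0.006, θ=-0.003, ω=0.004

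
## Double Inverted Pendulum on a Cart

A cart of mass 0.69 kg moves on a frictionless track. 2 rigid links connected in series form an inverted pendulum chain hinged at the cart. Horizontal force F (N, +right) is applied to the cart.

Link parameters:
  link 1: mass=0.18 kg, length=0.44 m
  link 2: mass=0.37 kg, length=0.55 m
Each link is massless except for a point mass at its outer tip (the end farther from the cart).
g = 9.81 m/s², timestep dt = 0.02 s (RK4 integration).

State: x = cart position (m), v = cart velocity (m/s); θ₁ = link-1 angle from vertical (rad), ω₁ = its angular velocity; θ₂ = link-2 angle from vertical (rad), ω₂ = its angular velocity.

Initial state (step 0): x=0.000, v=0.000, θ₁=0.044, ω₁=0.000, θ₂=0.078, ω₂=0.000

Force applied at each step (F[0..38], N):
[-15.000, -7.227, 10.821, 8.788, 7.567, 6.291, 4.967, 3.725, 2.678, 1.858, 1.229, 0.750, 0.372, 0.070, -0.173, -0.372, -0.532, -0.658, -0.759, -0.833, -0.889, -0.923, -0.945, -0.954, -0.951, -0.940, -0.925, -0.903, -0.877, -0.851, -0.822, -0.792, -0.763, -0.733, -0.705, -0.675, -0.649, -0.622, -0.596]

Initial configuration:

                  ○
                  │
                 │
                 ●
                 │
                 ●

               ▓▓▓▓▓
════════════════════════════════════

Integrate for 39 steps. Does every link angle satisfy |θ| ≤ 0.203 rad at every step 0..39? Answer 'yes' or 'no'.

apply F[0]=-15.000 → step 1: x=-0.004, v=-0.441, θ₁=0.054, ω₁=0.998, θ₂=0.078, ω₂=0.029
apply F[1]=-7.227 → step 2: x=-0.015, v=-0.659, θ₁=0.079, ω₁=1.512, θ₂=0.079, ω₂=0.042
apply F[2]=+10.821 → step 3: x=-0.026, v=-0.361, θ₁=0.103, ω₁=0.890, θ₂=0.080, ω₂=0.027
apply F[3]=+8.788 → step 4: x=-0.030, v=-0.125, θ₁=0.116, ω₁=0.437, θ₂=0.080, ω₂=-0.010
apply F[4]=+7.567 → step 5: x=-0.031, v=0.073, θ₁=0.121, ω₁=0.082, θ₂=0.079, ω₂=-0.057
apply F[5]=+6.291 → step 6: x=-0.028, v=0.235, θ₁=0.120, ω₁=-0.186, θ₂=0.078, ω₂=-0.108
apply F[6]=+4.967 → step 7: x=-0.022, v=0.360, θ₁=0.115, ω₁=-0.375, θ₂=0.075, ω₂=-0.156
apply F[7]=+3.725 → step 8: x=-0.014, v=0.450, θ₁=0.106, ω₁=-0.494, θ₂=0.072, ω₂=-0.197
apply F[8]=+2.678 → step 9: x=-0.004, v=0.511, θ₁=0.096, ω₁=-0.560, θ₂=0.067, ω₂=-0.232
apply F[9]=+1.858 → step 10: x=0.006, v=0.551, θ₁=0.084, ω₁=-0.587, θ₂=0.062, ω₂=-0.259
apply F[10]=+1.229 → step 11: x=0.018, v=0.575, θ₁=0.072, ω₁=-0.589, θ₂=0.057, ω₂=-0.279
apply F[11]=+0.750 → step 12: x=0.029, v=0.586, θ₁=0.061, ω₁=-0.574, θ₂=0.051, ω₂=-0.293
apply F[12]=+0.372 → step 13: x=0.041, v=0.589, θ₁=0.050, ω₁=-0.548, θ₂=0.045, ω₂=-0.300
apply F[13]=+0.070 → step 14: x=0.053, v=0.584, θ₁=0.039, ω₁=-0.516, θ₂=0.039, ω₂=-0.302
apply F[14]=-0.173 → step 15: x=0.064, v=0.574, θ₁=0.029, ω₁=-0.480, θ₂=0.033, ω₂=-0.300
apply F[15]=-0.372 → step 16: x=0.076, v=0.559, θ₁=0.020, ω₁=-0.441, θ₂=0.027, ω₂=-0.294
apply F[16]=-0.532 → step 17: x=0.087, v=0.541, θ₁=0.011, ω₁=-0.402, θ₂=0.021, ω₂=-0.284
apply F[17]=-0.658 → step 18: x=0.097, v=0.521, θ₁=0.004, ω₁=-0.363, θ₂=0.016, ω₂=-0.272
apply F[18]=-0.759 → step 19: x=0.107, v=0.499, θ₁=-0.003, ω₁=-0.324, θ₂=0.011, ω₂=-0.258
apply F[19]=-0.833 → step 20: x=0.117, v=0.476, θ₁=-0.009, ω₁=-0.287, θ₂=0.006, ω₂=-0.243
apply F[20]=-0.889 → step 21: x=0.126, v=0.452, θ₁=-0.015, ω₁=-0.252, θ₂=0.001, ω₂=-0.226
apply F[21]=-0.923 → step 22: x=0.135, v=0.428, θ₁=-0.019, ω₁=-0.219, θ₂=-0.003, ω₂=-0.209
apply F[22]=-0.945 → step 23: x=0.144, v=0.404, θ₁=-0.023, ω₁=-0.189, θ₂=-0.008, ω₂=-0.192
apply F[23]=-0.954 → step 24: x=0.151, v=0.380, θ₁=-0.027, ω₁=-0.160, θ₂=-0.011, ω₂=-0.175
apply F[24]=-0.951 → step 25: x=0.159, v=0.357, θ₁=-0.030, ω₁=-0.135, θ₂=-0.014, ω₂=-0.158
apply F[25]=-0.940 → step 26: x=0.166, v=0.335, θ₁=-0.032, ω₁=-0.112, θ₂=-0.017, ω₂=-0.141
apply F[26]=-0.925 → step 27: x=0.172, v=0.313, θ₁=-0.034, ω₁=-0.091, θ₂=-0.020, ω₂=-0.125
apply F[27]=-0.903 → step 28: x=0.178, v=0.292, θ₁=-0.036, ω₁=-0.072, θ₂=-0.023, ω₂=-0.110
apply F[28]=-0.877 → step 29: x=0.184, v=0.273, θ₁=-0.037, ω₁=-0.056, θ₂=-0.025, ω₂=-0.096
apply F[29]=-0.851 → step 30: x=0.189, v=0.254, θ₁=-0.038, ω₁=-0.041, θ₂=-0.026, ω₂=-0.083
apply F[30]=-0.822 → step 31: x=0.194, v=0.236, θ₁=-0.039, ω₁=-0.028, θ₂=-0.028, ω₂=-0.070
apply F[31]=-0.792 → step 32: x=0.199, v=0.219, θ₁=-0.039, ω₁=-0.017, θ₂=-0.029, ω₂=-0.059
apply F[32]=-0.763 → step 33: x=0.203, v=0.203, θ₁=-0.040, ω₁=-0.007, θ₂=-0.030, ω₂=-0.048
apply F[33]=-0.733 → step 34: x=0.207, v=0.188, θ₁=-0.040, ω₁=0.001, θ₂=-0.031, ω₂=-0.039
apply F[34]=-0.705 → step 35: x=0.210, v=0.174, θ₁=-0.040, ω₁=0.008, θ₂=-0.032, ω₂=-0.030
apply F[35]=-0.675 → step 36: x=0.214, v=0.161, θ₁=-0.039, ω₁=0.014, θ₂=-0.032, ω₂=-0.022
apply F[36]=-0.649 → step 37: x=0.217, v=0.148, θ₁=-0.039, ω₁=0.019, θ₂=-0.033, ω₂=-0.014
apply F[37]=-0.622 → step 38: x=0.220, v=0.136, θ₁=-0.039, ω₁=0.024, θ₂=-0.033, ω₂=-0.008
apply F[38]=-0.596 → step 39: x=0.222, v=0.125, θ₁=-0.038, ω₁=0.027, θ₂=-0.033, ω₂=-0.002
Max |angle| over trajectory = 0.121 rad; bound = 0.203 → within bound.

Answer: yes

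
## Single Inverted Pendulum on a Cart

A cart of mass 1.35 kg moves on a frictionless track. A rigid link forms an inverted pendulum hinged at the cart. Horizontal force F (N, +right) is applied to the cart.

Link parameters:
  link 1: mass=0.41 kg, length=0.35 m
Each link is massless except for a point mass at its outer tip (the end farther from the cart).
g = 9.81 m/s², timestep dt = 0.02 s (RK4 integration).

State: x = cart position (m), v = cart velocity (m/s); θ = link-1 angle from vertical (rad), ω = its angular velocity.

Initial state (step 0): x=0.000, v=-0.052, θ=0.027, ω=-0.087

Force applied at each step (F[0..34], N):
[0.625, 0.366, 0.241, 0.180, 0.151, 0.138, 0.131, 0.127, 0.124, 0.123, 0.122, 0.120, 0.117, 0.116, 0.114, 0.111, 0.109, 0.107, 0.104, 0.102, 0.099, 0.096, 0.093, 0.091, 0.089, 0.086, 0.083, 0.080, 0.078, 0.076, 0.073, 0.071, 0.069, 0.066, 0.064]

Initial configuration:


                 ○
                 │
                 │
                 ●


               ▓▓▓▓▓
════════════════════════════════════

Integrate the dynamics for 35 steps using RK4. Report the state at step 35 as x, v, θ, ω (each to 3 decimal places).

Answer: x=-0.016, v=-0.007, θ=0.004, ω=-0.008

Derivation:
apply F[0]=+0.625 → step 1: x=-0.001, v=-0.044, θ=0.025, ω=-0.094
apply F[1]=+0.366 → step 2: x=-0.002, v=-0.040, θ=0.023, ω=-0.092
apply F[2]=+0.241 → step 3: x=-0.003, v=-0.038, θ=0.022, ω=-0.086
apply F[3]=+0.180 → step 4: x=-0.003, v=-0.037, θ=0.020, ω=-0.078
apply F[4]=+0.151 → step 5: x=-0.004, v=-0.036, θ=0.018, ω=-0.071
apply F[5]=+0.138 → step 6: x=-0.005, v=-0.035, θ=0.017, ω=-0.064
apply F[6]=+0.131 → step 7: x=-0.005, v=-0.034, θ=0.016, ω=-0.057
apply F[7]=+0.127 → step 8: x=-0.006, v=-0.033, θ=0.015, ω=-0.051
apply F[8]=+0.124 → step 9: x=-0.007, v=-0.032, θ=0.014, ω=-0.046
apply F[9]=+0.123 → step 10: x=-0.007, v=-0.031, θ=0.013, ω=-0.042
apply F[10]=+0.122 → step 11: x=-0.008, v=-0.030, θ=0.012, ω=-0.038
apply F[11]=+0.120 → step 12: x=-0.009, v=-0.028, θ=0.011, ω=-0.034
apply F[12]=+0.117 → step 13: x=-0.009, v=-0.027, θ=0.011, ω=-0.031
apply F[13]=+0.116 → step 14: x=-0.010, v=-0.026, θ=0.010, ω=-0.028
apply F[14]=+0.114 → step 15: x=-0.010, v=-0.025, θ=0.010, ω=-0.026
apply F[15]=+0.111 → step 16: x=-0.011, v=-0.024, θ=0.009, ω=-0.024
apply F[16]=+0.109 → step 17: x=-0.011, v=-0.023, θ=0.009, ω=-0.022
apply F[17]=+0.107 → step 18: x=-0.012, v=-0.022, θ=0.008, ω=-0.020
apply F[18]=+0.104 → step 19: x=-0.012, v=-0.021, θ=0.008, ω=-0.019
apply F[19]=+0.102 → step 20: x=-0.012, v=-0.020, θ=0.008, ω=-0.017
apply F[20]=+0.099 → step 21: x=-0.013, v=-0.019, θ=0.007, ω=-0.016
apply F[21]=+0.096 → step 22: x=-0.013, v=-0.018, θ=0.007, ω=-0.015
apply F[22]=+0.093 → step 23: x=-0.014, v=-0.017, θ=0.007, ω=-0.014
apply F[23]=+0.091 → step 24: x=-0.014, v=-0.016, θ=0.006, ω=-0.013
apply F[24]=+0.089 → step 25: x=-0.014, v=-0.015, θ=0.006, ω=-0.013
apply F[25]=+0.086 → step 26: x=-0.014, v=-0.014, θ=0.006, ω=-0.012
apply F[26]=+0.083 → step 27: x=-0.015, v=-0.013, θ=0.006, ω=-0.011
apply F[27]=+0.080 → step 28: x=-0.015, v=-0.012, θ=0.005, ω=-0.011
apply F[28]=+0.078 → step 29: x=-0.015, v=-0.011, θ=0.005, ω=-0.010
apply F[29]=+0.076 → step 30: x=-0.015, v=-0.011, θ=0.005, ω=-0.010
apply F[30]=+0.073 → step 31: x=-0.016, v=-0.010, θ=0.005, ω=-0.009
apply F[31]=+0.071 → step 32: x=-0.016, v=-0.009, θ=0.005, ω=-0.009
apply F[32]=+0.069 → step 33: x=-0.016, v=-0.008, θ=0.004, ω=-0.009
apply F[33]=+0.066 → step 34: x=-0.016, v=-0.008, θ=0.004, ω=-0.008
apply F[34]=+0.064 → step 35: x=-0.016, v=-0.007, θ=0.004, ω=-0.008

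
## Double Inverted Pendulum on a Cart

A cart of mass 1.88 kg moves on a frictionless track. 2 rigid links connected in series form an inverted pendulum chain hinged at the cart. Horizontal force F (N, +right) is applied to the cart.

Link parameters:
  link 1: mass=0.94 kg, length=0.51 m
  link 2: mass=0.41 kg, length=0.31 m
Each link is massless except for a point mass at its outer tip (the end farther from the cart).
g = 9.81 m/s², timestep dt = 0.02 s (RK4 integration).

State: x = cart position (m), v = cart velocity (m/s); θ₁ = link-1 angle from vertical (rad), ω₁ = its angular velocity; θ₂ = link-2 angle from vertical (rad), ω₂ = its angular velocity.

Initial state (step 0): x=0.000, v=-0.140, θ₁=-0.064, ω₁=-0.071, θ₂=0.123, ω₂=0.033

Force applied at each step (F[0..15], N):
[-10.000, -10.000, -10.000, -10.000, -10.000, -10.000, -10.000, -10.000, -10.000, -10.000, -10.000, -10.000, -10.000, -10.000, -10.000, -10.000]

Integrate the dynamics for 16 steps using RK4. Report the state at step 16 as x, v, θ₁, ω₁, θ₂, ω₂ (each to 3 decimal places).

apply F[0]=-10.000 → step 1: x=-0.004, v=-0.237, θ₁=-0.064, ω₁=0.063, θ₂=0.125, ω₂=0.205
apply F[1]=-10.000 → step 2: x=-0.009, v=-0.335, θ₁=-0.061, ω₁=0.198, θ₂=0.131, ω₂=0.380
apply F[2]=-10.000 → step 3: x=-0.017, v=-0.433, θ₁=-0.056, ω₁=0.335, θ₂=0.141, ω₂=0.557
apply F[3]=-10.000 → step 4: x=-0.027, v=-0.532, θ₁=-0.048, ω₁=0.477, θ₂=0.154, ω₂=0.736
apply F[4]=-10.000 → step 5: x=-0.038, v=-0.632, θ₁=-0.037, ω₁=0.625, θ₂=0.170, ω₂=0.917
apply F[5]=-10.000 → step 6: x=-0.052, v=-0.734, θ₁=-0.023, ω₁=0.782, θ₂=0.190, ω₂=1.099
apply F[6]=-10.000 → step 7: x=-0.068, v=-0.839, θ₁=-0.006, ω₁=0.949, θ₂=0.214, ω₂=1.282
apply F[7]=-10.000 → step 8: x=-0.086, v=-0.946, θ₁=0.015, ω₁=1.130, θ₂=0.241, ω₂=1.463
apply F[8]=-10.000 → step 9: x=-0.106, v=-1.056, θ₁=0.040, ω₁=1.325, θ₂=0.273, ω₂=1.642
apply F[9]=-10.000 → step 10: x=-0.128, v=-1.168, θ₁=0.068, ω₁=1.537, θ₂=0.307, ω₂=1.815
apply F[10]=-10.000 → step 11: x=-0.152, v=-1.283, θ₁=0.101, ω₁=1.769, θ₂=0.345, ω₂=1.978
apply F[11]=-10.000 → step 12: x=-0.179, v=-1.401, θ₁=0.139, ω₁=2.021, θ₂=0.386, ω₂=2.128
apply F[12]=-10.000 → step 13: x=-0.208, v=-1.521, θ₁=0.182, ω₁=2.295, θ₂=0.430, ω₂=2.259
apply F[13]=-10.000 → step 14: x=-0.240, v=-1.641, θ₁=0.231, ω₁=2.590, θ₂=0.476, ω₂=2.366
apply F[14]=-10.000 → step 15: x=-0.274, v=-1.760, θ₁=0.286, ω₁=2.905, θ₂=0.524, ω₂=2.444
apply F[15]=-10.000 → step 16: x=-0.310, v=-1.876, θ₁=0.347, ω₁=3.237, θ₂=0.574, ω₂=2.489

Answer: x=-0.310, v=-1.876, θ₁=0.347, ω₁=3.237, θ₂=0.574, ω₂=2.489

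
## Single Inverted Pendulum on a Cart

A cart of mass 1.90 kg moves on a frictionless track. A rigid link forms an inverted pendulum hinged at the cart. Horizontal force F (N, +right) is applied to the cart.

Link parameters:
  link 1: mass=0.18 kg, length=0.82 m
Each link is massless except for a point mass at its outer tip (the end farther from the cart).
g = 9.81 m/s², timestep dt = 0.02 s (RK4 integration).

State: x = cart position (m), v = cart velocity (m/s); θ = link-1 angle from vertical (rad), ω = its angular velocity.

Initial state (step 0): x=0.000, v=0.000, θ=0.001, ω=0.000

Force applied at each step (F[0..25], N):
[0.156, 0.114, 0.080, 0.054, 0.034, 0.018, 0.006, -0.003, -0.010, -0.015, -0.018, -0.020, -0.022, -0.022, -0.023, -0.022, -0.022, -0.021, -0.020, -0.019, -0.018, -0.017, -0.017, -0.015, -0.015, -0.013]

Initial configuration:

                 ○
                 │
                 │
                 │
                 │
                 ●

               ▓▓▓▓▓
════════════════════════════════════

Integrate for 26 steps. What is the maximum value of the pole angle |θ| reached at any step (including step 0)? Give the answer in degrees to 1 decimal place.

Answer: 0.1°

Derivation:
apply F[0]=+0.156 → step 1: x=0.000, v=0.002, θ=0.001, ω=-0.002
apply F[1]=+0.114 → step 2: x=0.000, v=0.003, θ=0.001, ω=-0.003
apply F[2]=+0.080 → step 3: x=0.000, v=0.004, θ=0.001, ω=-0.004
apply F[3]=+0.054 → step 4: x=0.000, v=0.004, θ=0.001, ω=-0.004
apply F[4]=+0.034 → step 5: x=0.000, v=0.005, θ=0.001, ω=-0.004
apply F[5]=+0.018 → step 6: x=0.000, v=0.005, θ=0.001, ω=-0.005
apply F[6]=+0.006 → step 7: x=0.000, v=0.005, θ=0.001, ω=-0.004
apply F[7]=-0.003 → step 8: x=0.001, v=0.005, θ=0.000, ω=-0.004
apply F[8]=-0.010 → step 9: x=0.001, v=0.005, θ=0.000, ω=-0.004
apply F[9]=-0.015 → step 10: x=0.001, v=0.004, θ=0.000, ω=-0.004
apply F[10]=-0.018 → step 11: x=0.001, v=0.004, θ=0.000, ω=-0.003
apply F[11]=-0.020 → step 12: x=0.001, v=0.004, θ=0.000, ω=-0.003
apply F[12]=-0.022 → step 13: x=0.001, v=0.004, θ=0.000, ω=-0.003
apply F[13]=-0.022 → step 14: x=0.001, v=0.004, θ=0.000, ω=-0.003
apply F[14]=-0.023 → step 15: x=0.001, v=0.003, θ=-0.000, ω=-0.002
apply F[15]=-0.022 → step 16: x=0.001, v=0.003, θ=-0.000, ω=-0.002
apply F[16]=-0.022 → step 17: x=0.001, v=0.003, θ=-0.000, ω=-0.002
apply F[17]=-0.021 → step 18: x=0.001, v=0.003, θ=-0.000, ω=-0.002
apply F[18]=-0.020 → step 19: x=0.001, v=0.002, θ=-0.000, ω=-0.001
apply F[19]=-0.019 → step 20: x=0.001, v=0.002, θ=-0.000, ω=-0.001
apply F[20]=-0.018 → step 21: x=0.001, v=0.002, θ=-0.000, ω=-0.001
apply F[21]=-0.017 → step 22: x=0.002, v=0.002, θ=-0.000, ω=-0.001
apply F[22]=-0.017 → step 23: x=0.002, v=0.002, θ=-0.000, ω=-0.001
apply F[23]=-0.015 → step 24: x=0.002, v=0.002, θ=-0.000, ω=-0.000
apply F[24]=-0.015 → step 25: x=0.002, v=0.001, θ=-0.000, ω=-0.000
apply F[25]=-0.013 → step 26: x=0.002, v=0.001, θ=-0.000, ω=-0.000
Max |angle| over trajectory = 0.001 rad = 0.1°.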